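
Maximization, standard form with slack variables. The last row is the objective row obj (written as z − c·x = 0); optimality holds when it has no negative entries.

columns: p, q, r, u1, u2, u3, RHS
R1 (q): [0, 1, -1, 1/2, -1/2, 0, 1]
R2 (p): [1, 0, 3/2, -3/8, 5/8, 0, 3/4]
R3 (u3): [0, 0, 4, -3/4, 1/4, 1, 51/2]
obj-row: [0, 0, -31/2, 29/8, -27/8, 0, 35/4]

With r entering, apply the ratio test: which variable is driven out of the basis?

p

Column r entries and ratios — q: -1 ≤ 0, skip; p: (3/4)/(3/2) = 1/2; u3: (51/2)/4 = 51/8.
Smallest ratio is 1/2 in the row of p, so p leaves.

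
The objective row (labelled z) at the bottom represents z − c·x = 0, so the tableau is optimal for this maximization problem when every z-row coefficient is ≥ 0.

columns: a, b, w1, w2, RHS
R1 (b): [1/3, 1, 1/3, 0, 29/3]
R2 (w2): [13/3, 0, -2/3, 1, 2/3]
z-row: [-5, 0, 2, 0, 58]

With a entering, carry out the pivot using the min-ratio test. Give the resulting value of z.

Ratio test on column a — row 1: (29/3)/(1/3) = 29; row 2: (2/3)/(13/3) = 2/13. Minimum is 2/13 at row 2 (w2 leaves); pivot element 13/3.
Pivot on row 2; the z-row RHS becomes 58 − (-5)·(2/13) = 764/13.

764/13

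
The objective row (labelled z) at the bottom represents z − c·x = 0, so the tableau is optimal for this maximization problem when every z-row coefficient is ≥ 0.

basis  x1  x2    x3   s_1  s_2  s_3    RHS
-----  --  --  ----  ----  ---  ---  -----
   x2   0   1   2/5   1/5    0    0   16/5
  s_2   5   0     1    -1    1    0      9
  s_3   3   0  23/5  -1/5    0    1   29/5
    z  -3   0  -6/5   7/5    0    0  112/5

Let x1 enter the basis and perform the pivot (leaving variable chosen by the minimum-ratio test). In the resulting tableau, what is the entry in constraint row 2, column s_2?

Ratio test on column x1 — row 1: entry 0 ≤ 0; row 2: 9/5 = 9/5; row 3: (29/5)/3 = 29/15. Minimum is 9/5 at row 2 (s_2 leaves); pivot element 5.
Divide row 2 by 5; eliminate column x1 from the other rows.
In the new row 2, the s_2 entry is the old entry divided by the pivot: 1/5 = 1/5.

1/5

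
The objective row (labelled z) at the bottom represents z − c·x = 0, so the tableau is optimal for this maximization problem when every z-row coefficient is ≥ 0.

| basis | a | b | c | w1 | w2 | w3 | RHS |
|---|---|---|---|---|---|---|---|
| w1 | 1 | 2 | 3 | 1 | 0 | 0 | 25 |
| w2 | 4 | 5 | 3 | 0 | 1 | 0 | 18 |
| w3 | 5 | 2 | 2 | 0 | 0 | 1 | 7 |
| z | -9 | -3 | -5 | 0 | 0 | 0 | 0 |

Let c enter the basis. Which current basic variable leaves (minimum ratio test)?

w3

Column c entries and ratios — w1: 25/3 = 25/3; w2: 18/3 = 6; w3: 7/2 = 7/2.
Smallest ratio is 7/2 in the row of w3, so w3 leaves.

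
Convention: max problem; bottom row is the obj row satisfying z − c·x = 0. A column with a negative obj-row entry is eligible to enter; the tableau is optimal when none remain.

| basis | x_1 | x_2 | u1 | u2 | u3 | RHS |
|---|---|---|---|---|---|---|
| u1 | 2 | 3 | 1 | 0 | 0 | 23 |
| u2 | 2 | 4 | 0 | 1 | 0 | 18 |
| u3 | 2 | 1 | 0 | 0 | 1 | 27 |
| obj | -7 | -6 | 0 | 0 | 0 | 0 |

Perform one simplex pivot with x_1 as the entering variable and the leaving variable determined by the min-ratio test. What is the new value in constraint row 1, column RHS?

5

Ratio test on column x_1 — row 1: 23/2 = 23/2; row 2: 18/2 = 9; row 3: 27/2 = 27/2. Minimum is 9 at row 2 (u2 leaves); pivot element 2.
Divide row 2 by 2; eliminate column x_1 from the other rows.
Row 1 update in column RHS: 23 − 2·9 = 5.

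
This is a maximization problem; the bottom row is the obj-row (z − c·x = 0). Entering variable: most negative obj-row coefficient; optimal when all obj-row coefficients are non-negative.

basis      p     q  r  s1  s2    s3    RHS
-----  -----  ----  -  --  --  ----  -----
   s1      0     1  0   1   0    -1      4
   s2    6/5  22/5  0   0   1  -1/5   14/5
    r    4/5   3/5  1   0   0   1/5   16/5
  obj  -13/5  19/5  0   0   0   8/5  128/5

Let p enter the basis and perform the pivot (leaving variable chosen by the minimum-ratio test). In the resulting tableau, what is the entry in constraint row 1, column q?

1

Ratio test on column p — row 1: entry 0 ≤ 0; row 2: (14/5)/(6/5) = 7/3; row 3: (16/5)/(4/5) = 4. Minimum is 7/3 at row 2 (s2 leaves); pivot element 6/5.
Divide row 2 by 6/5; eliminate column p from the other rows.
Row 1 update in column q: 1 − 0·(11/3) = 1.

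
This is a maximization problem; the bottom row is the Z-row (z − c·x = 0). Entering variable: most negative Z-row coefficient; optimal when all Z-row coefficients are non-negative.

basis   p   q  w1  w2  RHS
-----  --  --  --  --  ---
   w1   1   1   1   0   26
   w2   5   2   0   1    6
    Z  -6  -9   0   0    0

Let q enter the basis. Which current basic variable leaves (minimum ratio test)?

Column q entries and ratios — w1: 26/1 = 26; w2: 6/2 = 3.
Smallest ratio is 3 in the row of w2, so w2 leaves.

w2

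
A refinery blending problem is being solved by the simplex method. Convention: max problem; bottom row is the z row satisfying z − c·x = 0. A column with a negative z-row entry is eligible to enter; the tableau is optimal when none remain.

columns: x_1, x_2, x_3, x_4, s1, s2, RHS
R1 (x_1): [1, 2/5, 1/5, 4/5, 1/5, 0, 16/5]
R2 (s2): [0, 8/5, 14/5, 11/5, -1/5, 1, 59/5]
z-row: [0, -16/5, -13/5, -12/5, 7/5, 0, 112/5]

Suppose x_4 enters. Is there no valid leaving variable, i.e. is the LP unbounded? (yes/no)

no

Column x_4 has positive entries in row(s) 1, 2, so the ratio test bounds it — not unbounded.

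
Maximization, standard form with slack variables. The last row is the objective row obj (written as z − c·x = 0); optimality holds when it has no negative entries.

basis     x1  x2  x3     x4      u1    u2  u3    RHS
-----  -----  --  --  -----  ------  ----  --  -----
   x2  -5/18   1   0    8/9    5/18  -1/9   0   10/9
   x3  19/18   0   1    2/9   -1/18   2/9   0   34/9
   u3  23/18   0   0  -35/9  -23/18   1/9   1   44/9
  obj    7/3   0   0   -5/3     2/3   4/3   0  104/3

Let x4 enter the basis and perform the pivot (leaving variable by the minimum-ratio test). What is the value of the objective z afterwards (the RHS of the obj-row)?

Ratio test on column x4 — row 1: (10/9)/(8/9) = 5/4; row 2: (34/9)/(2/9) = 17; row 3: entry -35/9 ≤ 0. Minimum is 5/4 at row 1 (x2 leaves); pivot element 8/9.
Pivot on row 1; the obj-row RHS becomes 104/3 − (-5/3)·(5/4) = 147/4.

147/4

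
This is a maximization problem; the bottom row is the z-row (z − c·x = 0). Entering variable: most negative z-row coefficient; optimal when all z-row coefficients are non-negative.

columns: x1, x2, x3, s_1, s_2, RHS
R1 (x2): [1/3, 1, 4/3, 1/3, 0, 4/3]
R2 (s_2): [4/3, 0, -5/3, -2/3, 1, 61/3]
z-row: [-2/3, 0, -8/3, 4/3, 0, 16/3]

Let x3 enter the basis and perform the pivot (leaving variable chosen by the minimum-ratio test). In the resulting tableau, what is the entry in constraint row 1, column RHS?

Ratio test on column x3 — row 1: (4/3)/(4/3) = 1; row 2: entry -5/3 ≤ 0. Minimum is 1 at row 1 (x2 leaves); pivot element 4/3.
Divide row 1 by 4/3; eliminate column x3 from the other rows.
In the new row 1, the RHS entry is the old entry divided by the pivot: (4/3)/(4/3) = 1.

1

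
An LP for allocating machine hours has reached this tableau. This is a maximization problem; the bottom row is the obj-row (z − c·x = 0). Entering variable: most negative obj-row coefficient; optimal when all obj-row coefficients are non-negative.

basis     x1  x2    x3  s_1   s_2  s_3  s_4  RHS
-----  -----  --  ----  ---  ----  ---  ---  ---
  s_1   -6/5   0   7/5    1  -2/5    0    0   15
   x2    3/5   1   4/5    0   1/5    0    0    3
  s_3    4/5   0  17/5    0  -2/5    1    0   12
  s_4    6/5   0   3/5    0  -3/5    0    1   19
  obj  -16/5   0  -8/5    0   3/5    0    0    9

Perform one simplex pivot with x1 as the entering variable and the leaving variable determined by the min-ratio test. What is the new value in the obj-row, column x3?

Ratio test on column x1 — row 1: entry -6/5 ≤ 0; row 2: 3/(3/5) = 5; row 3: 12/(4/5) = 15; row 4: 19/(6/5) = 95/6. Minimum is 5 at row 2 (x2 leaves); pivot element 3/5.
Divide row 2 by 3/5; eliminate column x1 from the other rows.
obj-row update in column x3: -8/5 − (-16/5)·(4/3) = 8/3.

8/3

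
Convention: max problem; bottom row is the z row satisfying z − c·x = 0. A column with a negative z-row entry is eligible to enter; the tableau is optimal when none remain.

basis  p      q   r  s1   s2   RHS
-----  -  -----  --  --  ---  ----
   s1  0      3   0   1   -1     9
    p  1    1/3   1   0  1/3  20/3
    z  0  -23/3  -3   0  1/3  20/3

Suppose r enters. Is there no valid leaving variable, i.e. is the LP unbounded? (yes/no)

Column r has positive entries in row(s) 2, so the ratio test bounds it — not unbounded.

no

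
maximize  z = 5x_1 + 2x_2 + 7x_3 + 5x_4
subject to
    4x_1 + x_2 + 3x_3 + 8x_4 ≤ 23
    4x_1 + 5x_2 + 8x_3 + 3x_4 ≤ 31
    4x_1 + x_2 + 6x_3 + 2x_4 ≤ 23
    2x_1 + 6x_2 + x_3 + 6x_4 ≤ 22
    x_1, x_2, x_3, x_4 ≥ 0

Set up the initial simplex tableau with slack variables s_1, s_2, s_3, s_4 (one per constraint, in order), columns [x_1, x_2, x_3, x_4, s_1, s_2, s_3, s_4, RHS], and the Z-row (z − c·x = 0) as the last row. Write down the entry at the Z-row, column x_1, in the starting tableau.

-5

The Z-row carries the negated objective coefficients: the x_1 entry is -5.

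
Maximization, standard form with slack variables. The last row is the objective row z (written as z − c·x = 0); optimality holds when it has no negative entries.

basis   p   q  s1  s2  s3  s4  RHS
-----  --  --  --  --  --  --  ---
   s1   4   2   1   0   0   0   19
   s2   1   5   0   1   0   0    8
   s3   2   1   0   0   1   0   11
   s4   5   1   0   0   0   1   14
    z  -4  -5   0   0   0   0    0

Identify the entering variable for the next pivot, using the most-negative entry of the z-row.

q

Negative z-row entries: p: -4, q: -5.
The most negative is -5 in column q, so q enters.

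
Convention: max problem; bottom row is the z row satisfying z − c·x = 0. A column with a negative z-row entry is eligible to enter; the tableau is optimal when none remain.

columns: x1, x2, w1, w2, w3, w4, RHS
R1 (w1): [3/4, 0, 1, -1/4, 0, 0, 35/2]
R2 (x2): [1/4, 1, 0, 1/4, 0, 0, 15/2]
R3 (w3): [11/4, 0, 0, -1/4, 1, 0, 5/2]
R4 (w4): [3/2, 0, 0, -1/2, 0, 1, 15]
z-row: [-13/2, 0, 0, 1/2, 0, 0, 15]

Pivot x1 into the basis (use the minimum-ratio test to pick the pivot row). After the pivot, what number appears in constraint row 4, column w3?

-6/11

Ratio test on column x1 — row 1: (35/2)/(3/4) = 70/3; row 2: (15/2)/(1/4) = 30; row 3: (5/2)/(11/4) = 10/11; row 4: 15/(3/2) = 10. Minimum is 10/11 at row 3 (w3 leaves); pivot element 11/4.
Divide row 3 by 11/4; eliminate column x1 from the other rows.
Row 4 update in column w3: 0 − (3/2)·(4/11) = -6/11.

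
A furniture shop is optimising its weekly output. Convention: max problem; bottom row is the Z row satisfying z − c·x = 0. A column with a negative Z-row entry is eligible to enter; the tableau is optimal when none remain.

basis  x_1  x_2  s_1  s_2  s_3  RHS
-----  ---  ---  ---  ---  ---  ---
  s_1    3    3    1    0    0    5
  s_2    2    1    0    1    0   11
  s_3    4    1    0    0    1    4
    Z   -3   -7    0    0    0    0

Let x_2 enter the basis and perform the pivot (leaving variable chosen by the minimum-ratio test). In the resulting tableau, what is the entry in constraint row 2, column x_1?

Ratio test on column x_2 — row 1: 5/3 = 5/3; row 2: 11/1 = 11; row 3: 4/1 = 4. Minimum is 5/3 at row 1 (s_1 leaves); pivot element 3.
Divide row 1 by 3; eliminate column x_2 from the other rows.
Row 2 update in column x_1: 2 − 1·1 = 1.

1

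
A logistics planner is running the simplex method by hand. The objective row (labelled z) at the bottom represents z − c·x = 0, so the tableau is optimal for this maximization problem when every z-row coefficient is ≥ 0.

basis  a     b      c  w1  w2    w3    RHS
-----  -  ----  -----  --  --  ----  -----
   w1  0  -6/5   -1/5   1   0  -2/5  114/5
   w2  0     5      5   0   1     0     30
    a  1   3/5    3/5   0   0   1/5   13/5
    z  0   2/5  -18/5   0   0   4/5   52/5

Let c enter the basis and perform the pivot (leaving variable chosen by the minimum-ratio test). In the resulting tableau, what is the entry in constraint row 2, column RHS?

25/3

Ratio test on column c — row 1: entry -1/5 ≤ 0; row 2: 30/5 = 6; row 3: (13/5)/(3/5) = 13/3. Minimum is 13/3 at row 3 (a leaves); pivot element 3/5.
Divide row 3 by 3/5; eliminate column c from the other rows.
Row 2 update in column RHS: 30 − 5·(13/3) = 25/3.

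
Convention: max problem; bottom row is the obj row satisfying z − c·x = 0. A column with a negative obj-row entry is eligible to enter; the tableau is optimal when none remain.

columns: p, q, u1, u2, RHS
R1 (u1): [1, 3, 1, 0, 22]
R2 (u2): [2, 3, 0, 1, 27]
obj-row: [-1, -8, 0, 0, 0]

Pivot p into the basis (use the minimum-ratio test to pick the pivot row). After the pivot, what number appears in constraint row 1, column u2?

Ratio test on column p — row 1: 22/1 = 22; row 2: 27/2 = 27/2. Minimum is 27/2 at row 2 (u2 leaves); pivot element 2.
Divide row 2 by 2; eliminate column p from the other rows.
Row 1 update in column u2: 0 − 1·(1/2) = -1/2.

-1/2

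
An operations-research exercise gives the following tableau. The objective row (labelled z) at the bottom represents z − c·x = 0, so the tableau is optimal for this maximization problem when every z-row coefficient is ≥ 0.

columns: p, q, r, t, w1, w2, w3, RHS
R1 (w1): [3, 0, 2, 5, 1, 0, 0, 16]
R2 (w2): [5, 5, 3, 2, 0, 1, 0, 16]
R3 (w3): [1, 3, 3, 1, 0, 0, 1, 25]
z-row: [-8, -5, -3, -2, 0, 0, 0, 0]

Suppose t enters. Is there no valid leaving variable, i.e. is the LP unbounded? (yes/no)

no

Column t has positive entries in row(s) 1, 2, 3, so the ratio test bounds it — not unbounded.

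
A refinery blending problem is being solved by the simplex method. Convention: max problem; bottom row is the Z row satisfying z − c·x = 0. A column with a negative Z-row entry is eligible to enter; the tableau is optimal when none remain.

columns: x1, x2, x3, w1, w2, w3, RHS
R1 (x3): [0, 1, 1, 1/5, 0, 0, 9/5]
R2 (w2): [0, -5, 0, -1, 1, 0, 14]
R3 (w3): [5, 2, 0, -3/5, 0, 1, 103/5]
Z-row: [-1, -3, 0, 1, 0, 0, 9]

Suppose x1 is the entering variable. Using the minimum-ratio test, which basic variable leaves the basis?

Column x1 entries and ratios — x3: 0 ≤ 0, skip; w2: 0 ≤ 0, skip; w3: (103/5)/5 = 103/25.
Smallest ratio is 103/25 in the row of w3, so w3 leaves.

w3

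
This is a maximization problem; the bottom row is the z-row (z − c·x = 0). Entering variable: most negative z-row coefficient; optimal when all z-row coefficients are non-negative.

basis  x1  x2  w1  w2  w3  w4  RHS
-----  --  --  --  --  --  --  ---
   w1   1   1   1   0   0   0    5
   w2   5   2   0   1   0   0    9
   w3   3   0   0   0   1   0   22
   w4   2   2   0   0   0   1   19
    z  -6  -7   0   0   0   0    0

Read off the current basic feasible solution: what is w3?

22

w3 is basic (row 3); its value is the RHS of that row, 22.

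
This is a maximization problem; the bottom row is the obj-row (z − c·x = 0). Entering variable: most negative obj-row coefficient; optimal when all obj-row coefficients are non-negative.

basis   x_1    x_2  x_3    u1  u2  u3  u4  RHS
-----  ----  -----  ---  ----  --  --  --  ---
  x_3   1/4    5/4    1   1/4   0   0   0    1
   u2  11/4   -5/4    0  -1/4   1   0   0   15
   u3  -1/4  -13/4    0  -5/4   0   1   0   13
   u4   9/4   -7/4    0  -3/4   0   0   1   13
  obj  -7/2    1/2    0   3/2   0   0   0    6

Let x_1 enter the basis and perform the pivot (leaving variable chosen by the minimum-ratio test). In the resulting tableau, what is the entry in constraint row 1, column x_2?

Ratio test on column x_1 — row 1: 1/(1/4) = 4; row 2: 15/(11/4) = 60/11; row 3: entry -1/4 ≤ 0; row 4: 13/(9/4) = 52/9. Minimum is 4 at row 1 (x_3 leaves); pivot element 1/4.
Divide row 1 by 1/4; eliminate column x_1 from the other rows.
In the new row 1, the x_2 entry is the old entry divided by the pivot: (5/4)/(1/4) = 5.

5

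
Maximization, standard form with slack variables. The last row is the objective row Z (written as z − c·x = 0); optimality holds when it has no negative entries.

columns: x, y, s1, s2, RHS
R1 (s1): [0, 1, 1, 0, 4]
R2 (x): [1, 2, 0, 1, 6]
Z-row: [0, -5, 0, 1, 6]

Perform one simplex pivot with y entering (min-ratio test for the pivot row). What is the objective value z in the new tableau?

Ratio test on column y — row 1: 4/1 = 4; row 2: 6/2 = 3. Minimum is 3 at row 2 (x leaves); pivot element 2.
Pivot on row 2; the Z-row RHS becomes 6 − (-5)·3 = 21.

21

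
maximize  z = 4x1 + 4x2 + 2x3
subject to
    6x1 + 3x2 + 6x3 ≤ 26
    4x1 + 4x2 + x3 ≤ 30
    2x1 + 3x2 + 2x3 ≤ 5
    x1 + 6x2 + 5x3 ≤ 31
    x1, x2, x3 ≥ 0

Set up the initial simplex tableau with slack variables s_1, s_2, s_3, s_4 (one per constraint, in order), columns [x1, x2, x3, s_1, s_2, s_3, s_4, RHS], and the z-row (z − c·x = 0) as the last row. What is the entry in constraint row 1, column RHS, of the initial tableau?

26

The RHS of constraint 1 is b_1 = 26.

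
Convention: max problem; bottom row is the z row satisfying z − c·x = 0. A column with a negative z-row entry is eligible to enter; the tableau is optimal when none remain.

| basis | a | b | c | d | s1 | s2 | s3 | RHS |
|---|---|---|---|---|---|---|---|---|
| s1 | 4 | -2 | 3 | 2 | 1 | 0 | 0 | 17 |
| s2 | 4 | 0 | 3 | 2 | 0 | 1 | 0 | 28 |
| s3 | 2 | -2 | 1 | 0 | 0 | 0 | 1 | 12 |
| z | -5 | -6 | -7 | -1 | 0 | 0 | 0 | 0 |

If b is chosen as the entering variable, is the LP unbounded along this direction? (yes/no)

Every constraint-row entry in column b is ≤ 0, so increasing b is unbounded.

yes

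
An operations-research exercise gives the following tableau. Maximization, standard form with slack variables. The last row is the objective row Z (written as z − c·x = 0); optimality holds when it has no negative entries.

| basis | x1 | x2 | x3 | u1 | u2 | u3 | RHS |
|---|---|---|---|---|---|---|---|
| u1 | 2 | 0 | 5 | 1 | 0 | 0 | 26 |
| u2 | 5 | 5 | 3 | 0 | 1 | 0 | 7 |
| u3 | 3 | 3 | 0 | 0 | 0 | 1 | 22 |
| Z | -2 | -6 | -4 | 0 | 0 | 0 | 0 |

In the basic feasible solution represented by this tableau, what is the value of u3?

u3 is basic (row 3); its value is the RHS of that row, 22.

22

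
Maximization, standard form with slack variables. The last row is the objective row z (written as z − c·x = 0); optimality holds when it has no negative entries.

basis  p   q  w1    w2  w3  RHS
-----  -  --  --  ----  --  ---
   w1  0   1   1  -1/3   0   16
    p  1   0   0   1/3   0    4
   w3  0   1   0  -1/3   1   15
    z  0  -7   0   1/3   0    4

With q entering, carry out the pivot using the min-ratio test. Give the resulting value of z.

109

Ratio test on column q — row 1: 16/1 = 16; row 2: entry 0 ≤ 0; row 3: 15/1 = 15. Minimum is 15 at row 3 (w3 leaves); pivot element 1.
Pivot on row 3; the z-row RHS becomes 4 − (-7)·15 = 109.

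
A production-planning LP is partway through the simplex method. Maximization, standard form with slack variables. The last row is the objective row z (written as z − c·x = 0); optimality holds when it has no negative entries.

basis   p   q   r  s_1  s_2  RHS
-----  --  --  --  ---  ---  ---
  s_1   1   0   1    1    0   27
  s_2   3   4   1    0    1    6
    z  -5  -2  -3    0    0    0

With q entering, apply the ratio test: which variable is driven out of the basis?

s_2

Column q entries and ratios — s_1: 0 ≤ 0, skip; s_2: 6/4 = 3/2.
Smallest ratio is 3/2 in the row of s_2, so s_2 leaves.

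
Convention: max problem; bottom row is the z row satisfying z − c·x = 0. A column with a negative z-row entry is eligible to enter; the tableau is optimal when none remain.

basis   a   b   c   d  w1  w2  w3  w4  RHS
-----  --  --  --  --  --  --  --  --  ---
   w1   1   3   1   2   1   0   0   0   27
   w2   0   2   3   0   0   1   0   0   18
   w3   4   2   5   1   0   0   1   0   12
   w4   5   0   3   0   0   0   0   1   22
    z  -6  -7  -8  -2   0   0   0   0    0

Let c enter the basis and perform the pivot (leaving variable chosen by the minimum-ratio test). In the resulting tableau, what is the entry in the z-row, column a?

Ratio test on column c — row 1: 27/1 = 27; row 2: 18/3 = 6; row 3: 12/5 = 12/5; row 4: 22/3 = 22/3. Minimum is 12/5 at row 3 (w3 leaves); pivot element 5.
Divide row 3 by 5; eliminate column c from the other rows.
z-row update in column a: -6 − (-8)·(4/5) = 2/5.

2/5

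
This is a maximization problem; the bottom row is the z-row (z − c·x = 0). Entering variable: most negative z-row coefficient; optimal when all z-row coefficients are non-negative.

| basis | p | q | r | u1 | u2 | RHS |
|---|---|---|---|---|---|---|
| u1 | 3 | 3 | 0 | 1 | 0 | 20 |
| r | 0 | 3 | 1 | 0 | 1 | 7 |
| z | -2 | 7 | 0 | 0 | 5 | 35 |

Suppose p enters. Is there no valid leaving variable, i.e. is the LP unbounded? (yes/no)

no

Column p has positive entries in row(s) 1, so the ratio test bounds it — not unbounded.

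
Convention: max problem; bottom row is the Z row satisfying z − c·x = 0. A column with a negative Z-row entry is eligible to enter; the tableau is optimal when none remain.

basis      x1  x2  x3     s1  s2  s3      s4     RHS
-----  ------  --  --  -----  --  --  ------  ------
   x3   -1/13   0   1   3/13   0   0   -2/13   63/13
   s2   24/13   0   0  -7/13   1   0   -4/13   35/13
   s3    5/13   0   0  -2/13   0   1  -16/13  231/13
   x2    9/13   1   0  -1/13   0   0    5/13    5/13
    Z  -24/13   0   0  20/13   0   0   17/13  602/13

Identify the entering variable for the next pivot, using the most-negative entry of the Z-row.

Negative Z-row entries: x1: -24/13.
The most negative is -24/13 in column x1, so x1 enters.

x1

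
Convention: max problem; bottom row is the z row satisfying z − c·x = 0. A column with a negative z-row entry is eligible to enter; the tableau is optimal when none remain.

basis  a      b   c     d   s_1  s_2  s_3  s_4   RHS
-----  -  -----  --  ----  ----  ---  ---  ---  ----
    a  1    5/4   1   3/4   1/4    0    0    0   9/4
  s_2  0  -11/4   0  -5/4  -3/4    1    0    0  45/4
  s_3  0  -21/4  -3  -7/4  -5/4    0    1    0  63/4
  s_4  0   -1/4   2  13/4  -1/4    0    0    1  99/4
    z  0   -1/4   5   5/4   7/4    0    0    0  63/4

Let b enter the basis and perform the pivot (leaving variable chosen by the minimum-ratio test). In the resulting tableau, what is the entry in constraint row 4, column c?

11/5

Ratio test on column b — row 1: (9/4)/(5/4) = 9/5; row 2: entry -11/4 ≤ 0; row 3: entry -21/4 ≤ 0; row 4: entry -1/4 ≤ 0. Minimum is 9/5 at row 1 (a leaves); pivot element 5/4.
Divide row 1 by 5/4; eliminate column b from the other rows.
Row 4 update in column c: 2 − (-1/4)·(4/5) = 11/5.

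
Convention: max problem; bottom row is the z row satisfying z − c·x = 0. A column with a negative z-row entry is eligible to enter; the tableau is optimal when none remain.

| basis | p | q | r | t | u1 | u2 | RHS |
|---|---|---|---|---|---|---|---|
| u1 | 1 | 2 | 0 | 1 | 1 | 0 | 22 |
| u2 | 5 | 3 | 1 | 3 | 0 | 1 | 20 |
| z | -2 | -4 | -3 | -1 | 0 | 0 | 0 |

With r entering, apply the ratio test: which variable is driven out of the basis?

u2

Column r entries and ratios — u1: 0 ≤ 0, skip; u2: 20/1 = 20.
Smallest ratio is 20 in the row of u2, so u2 leaves.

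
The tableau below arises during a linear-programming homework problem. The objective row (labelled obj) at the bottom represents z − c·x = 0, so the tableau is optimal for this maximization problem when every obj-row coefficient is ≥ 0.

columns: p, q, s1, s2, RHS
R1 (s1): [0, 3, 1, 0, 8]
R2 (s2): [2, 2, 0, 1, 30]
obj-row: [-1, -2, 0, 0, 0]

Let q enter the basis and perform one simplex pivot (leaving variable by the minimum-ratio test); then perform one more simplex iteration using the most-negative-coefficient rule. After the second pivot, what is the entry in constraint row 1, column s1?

1/3

Ratio test on column q — row 1: 8/3 = 8/3; row 2: 30/2 = 15. Minimum is 8/3 at row 1 (s1 leaves); pivot element 3.
Divide row 1 by 3; eliminate column q from the other rows.
Second iteration: most negative obj-row entry is -1 in column p, so p enters.
Ratio test on column p — row 1: entry 0 ≤ 0; row 2: (74/3)/2 = 37/3. Minimum is 37/3 at row 2 (s2 leaves); pivot element 2.
Divide row 2 by 2; eliminate column p from the other rows.
After both pivots, the entry at constraint row 1, column s1 is 1/3.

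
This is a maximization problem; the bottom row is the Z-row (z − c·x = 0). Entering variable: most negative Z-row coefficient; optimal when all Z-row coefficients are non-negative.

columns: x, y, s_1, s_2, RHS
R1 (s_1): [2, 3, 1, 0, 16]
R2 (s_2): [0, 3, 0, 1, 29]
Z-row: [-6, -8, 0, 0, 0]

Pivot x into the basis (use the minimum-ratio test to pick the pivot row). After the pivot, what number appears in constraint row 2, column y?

Ratio test on column x — row 1: 16/2 = 8; row 2: entry 0 ≤ 0. Minimum is 8 at row 1 (s_1 leaves); pivot element 2.
Divide row 1 by 2; eliminate column x from the other rows.
Row 2 update in column y: 3 − 0·(3/2) = 3.

3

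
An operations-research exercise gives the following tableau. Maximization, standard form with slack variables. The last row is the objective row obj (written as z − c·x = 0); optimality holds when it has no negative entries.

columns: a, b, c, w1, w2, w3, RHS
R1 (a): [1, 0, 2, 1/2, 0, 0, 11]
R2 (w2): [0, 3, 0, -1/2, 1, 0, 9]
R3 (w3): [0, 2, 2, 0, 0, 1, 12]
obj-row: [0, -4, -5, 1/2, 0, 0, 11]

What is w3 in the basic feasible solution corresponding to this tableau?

w3 is basic (row 3); its value is the RHS of that row, 12.

12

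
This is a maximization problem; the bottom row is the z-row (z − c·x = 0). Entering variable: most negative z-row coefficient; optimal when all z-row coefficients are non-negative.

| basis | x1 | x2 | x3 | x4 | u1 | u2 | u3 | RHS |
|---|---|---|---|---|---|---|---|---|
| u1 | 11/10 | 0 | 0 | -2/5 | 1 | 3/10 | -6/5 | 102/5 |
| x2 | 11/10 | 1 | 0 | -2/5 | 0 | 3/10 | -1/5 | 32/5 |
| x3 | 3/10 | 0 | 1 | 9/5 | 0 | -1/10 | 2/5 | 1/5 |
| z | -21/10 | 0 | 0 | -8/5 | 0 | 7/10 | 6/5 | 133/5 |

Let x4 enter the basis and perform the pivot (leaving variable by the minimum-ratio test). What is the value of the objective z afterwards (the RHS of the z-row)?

Ratio test on column x4 — row 1: entry -2/5 ≤ 0; row 2: entry -2/5 ≤ 0; row 3: (1/5)/(9/5) = 1/9. Minimum is 1/9 at row 3 (x3 leaves); pivot element 9/5.
Pivot on row 3; the z-row RHS becomes 133/5 − (-8/5)·(1/9) = 241/9.

241/9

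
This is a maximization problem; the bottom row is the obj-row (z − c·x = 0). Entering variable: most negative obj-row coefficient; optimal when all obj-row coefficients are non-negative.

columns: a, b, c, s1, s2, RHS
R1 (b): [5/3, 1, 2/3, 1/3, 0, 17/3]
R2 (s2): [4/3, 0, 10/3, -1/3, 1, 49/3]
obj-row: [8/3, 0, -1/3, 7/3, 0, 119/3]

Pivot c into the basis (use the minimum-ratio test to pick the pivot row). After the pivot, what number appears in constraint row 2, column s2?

3/10

Ratio test on column c — row 1: (17/3)/(2/3) = 17/2; row 2: (49/3)/(10/3) = 49/10. Minimum is 49/10 at row 2 (s2 leaves); pivot element 10/3.
Divide row 2 by 10/3; eliminate column c from the other rows.
In the new row 2, the s2 entry is the old entry divided by the pivot: 1/(10/3) = 3/10.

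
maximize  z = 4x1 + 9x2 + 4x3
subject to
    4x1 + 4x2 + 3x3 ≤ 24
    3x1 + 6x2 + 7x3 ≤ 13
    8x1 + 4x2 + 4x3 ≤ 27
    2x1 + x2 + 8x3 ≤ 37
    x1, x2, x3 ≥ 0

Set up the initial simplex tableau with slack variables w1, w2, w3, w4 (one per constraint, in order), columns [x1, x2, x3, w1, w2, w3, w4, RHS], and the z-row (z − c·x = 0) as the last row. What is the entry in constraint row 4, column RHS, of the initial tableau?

The RHS of constraint 4 is b_4 = 37.

37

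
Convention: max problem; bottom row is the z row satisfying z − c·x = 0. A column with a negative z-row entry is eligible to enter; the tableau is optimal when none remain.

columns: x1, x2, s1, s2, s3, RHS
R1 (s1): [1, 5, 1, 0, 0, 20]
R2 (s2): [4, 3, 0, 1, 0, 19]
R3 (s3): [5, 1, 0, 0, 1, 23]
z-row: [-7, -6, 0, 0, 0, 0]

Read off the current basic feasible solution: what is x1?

0

x1 is not in the basis, so in the current basic feasible solution x1 = 0.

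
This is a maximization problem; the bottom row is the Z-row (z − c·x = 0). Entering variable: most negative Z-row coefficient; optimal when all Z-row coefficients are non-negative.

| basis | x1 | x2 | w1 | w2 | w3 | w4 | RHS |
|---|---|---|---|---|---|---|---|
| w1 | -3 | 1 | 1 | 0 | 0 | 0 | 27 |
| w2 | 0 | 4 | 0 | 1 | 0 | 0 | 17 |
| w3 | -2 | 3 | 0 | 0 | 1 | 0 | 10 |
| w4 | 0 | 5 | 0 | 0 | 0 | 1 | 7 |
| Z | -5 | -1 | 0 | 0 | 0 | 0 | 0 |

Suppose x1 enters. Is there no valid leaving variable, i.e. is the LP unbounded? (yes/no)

yes

Every constraint-row entry in column x1 is ≤ 0, so increasing x1 is unbounded.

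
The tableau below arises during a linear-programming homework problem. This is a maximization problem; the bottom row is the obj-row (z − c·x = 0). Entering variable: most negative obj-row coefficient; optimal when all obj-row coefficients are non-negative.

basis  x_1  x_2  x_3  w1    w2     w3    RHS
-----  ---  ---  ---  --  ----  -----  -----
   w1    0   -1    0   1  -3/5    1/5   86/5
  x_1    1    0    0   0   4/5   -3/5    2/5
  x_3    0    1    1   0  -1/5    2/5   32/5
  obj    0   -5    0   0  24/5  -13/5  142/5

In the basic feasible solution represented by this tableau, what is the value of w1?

86/5

w1 is basic (row 1); its value is the RHS of that row, 86/5.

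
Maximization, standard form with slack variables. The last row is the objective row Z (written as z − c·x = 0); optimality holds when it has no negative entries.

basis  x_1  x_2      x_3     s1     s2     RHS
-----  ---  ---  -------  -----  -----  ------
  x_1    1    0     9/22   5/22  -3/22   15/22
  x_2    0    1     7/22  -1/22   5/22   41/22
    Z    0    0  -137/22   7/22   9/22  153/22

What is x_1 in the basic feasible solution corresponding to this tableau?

x_1 is basic (row 1); its value is the RHS of that row, 15/22.

15/22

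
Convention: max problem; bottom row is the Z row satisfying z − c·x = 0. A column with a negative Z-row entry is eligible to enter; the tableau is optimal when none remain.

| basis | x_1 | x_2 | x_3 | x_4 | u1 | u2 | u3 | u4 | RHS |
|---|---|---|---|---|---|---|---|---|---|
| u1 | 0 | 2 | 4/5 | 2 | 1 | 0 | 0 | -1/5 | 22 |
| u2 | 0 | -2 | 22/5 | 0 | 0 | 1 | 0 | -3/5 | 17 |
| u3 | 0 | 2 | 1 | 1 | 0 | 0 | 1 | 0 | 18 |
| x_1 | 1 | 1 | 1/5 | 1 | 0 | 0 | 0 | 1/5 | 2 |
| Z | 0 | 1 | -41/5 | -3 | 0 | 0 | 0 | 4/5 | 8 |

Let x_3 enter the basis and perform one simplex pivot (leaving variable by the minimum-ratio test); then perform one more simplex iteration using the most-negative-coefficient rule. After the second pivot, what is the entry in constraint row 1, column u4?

-6/11

Ratio test on column x_3 — row 1: 22/(4/5) = 55/2; row 2: 17/(22/5) = 85/22; row 3: 18/1 = 18; row 4: 2/(1/5) = 10. Minimum is 85/22 at row 2 (u2 leaves); pivot element 22/5.
Divide row 2 by 22/5; eliminate column x_3 from the other rows.
Second iteration: most negative Z-row entry is -3 in column x_4, so x_4 enters.
Ratio test on column x_4 — row 1: (208/11)/2 = 104/11; row 2: entry 0 ≤ 0; row 3: (311/22)/1 = 311/22; row 4: (27/22)/1 = 27/22. Minimum is 27/22 at row 4 (x_1 leaves); pivot element 1.
Divide row 4 by 1; eliminate column x_4 from the other rows.
After both pivots, the entry at constraint row 1, column u4 is -6/11.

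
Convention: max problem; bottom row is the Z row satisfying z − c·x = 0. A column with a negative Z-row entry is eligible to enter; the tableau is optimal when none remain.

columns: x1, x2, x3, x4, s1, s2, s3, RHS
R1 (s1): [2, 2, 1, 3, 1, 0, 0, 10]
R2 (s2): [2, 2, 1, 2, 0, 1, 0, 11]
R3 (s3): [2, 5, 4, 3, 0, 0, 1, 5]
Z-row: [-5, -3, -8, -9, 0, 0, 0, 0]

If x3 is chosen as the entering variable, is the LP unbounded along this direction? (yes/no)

no

Column x3 has positive entries in row(s) 1, 2, 3, so the ratio test bounds it — not unbounded.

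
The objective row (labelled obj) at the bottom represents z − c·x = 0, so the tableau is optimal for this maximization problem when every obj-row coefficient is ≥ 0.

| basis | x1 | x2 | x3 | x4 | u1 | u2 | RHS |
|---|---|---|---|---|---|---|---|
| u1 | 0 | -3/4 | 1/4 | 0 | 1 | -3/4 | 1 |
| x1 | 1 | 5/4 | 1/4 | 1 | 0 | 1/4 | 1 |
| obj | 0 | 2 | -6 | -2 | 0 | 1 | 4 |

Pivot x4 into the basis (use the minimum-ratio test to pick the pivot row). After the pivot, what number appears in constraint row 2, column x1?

1

Ratio test on column x4 — row 1: entry 0 ≤ 0; row 2: 1/1 = 1. Minimum is 1 at row 2 (x1 leaves); pivot element 1.
Divide row 2 by 1; eliminate column x4 from the other rows.
In the new row 2, the x1 entry is the old entry divided by the pivot: 1/1 = 1.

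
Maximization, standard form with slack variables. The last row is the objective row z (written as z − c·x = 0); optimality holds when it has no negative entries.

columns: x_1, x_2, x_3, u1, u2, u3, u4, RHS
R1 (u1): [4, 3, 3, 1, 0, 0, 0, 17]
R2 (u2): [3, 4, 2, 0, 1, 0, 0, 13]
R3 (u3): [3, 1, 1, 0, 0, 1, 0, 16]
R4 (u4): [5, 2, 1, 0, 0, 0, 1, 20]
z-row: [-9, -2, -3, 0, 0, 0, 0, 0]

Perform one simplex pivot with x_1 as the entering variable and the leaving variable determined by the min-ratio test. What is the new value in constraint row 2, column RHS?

1

Ratio test on column x_1 — row 1: 17/4 = 17/4; row 2: 13/3 = 13/3; row 3: 16/3 = 16/3; row 4: 20/5 = 4. Minimum is 4 at row 4 (u4 leaves); pivot element 5.
Divide row 4 by 5; eliminate column x_1 from the other rows.
Row 2 update in column RHS: 13 − 3·4 = 1.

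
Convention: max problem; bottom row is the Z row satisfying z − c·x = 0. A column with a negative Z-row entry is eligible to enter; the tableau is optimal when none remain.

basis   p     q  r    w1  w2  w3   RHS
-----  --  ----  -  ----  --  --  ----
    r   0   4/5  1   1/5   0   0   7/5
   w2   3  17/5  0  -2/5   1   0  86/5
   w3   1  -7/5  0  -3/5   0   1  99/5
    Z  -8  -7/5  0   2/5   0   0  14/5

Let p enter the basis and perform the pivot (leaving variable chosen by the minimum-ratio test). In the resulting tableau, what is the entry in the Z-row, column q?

Ratio test on column p — row 1: entry 0 ≤ 0; row 2: (86/5)/3 = 86/15; row 3: (99/5)/1 = 99/5. Minimum is 86/15 at row 2 (w2 leaves); pivot element 3.
Divide row 2 by 3; eliminate column p from the other rows.
Z-row update in column q: -7/5 − (-8)·(17/15) = 23/3.

23/3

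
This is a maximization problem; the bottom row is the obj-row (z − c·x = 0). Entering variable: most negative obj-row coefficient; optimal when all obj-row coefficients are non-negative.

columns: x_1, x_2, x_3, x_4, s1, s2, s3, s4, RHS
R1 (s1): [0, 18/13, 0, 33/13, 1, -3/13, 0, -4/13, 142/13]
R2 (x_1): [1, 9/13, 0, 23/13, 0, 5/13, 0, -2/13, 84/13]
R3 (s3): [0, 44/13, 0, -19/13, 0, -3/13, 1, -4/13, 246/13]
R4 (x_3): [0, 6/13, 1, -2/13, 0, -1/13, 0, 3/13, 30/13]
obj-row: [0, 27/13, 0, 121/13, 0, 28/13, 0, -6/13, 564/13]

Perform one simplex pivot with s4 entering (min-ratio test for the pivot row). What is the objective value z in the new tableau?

Ratio test on column s4 — row 1: entry -4/13 ≤ 0; row 2: entry -2/13 ≤ 0; row 3: entry -4/13 ≤ 0; row 4: (30/13)/(3/13) = 10. Minimum is 10 at row 4 (x_3 leaves); pivot element 3/13.
Pivot on row 4; the obj-row RHS becomes 564/13 − (-6/13)·10 = 48.

48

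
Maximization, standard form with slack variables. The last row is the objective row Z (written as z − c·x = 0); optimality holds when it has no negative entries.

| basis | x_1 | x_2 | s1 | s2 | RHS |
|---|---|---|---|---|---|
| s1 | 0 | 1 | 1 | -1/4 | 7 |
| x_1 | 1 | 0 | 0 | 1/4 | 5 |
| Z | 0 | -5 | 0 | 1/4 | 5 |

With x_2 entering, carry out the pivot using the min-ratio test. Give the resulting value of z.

Ratio test on column x_2 — row 1: 7/1 = 7; row 2: entry 0 ≤ 0. Minimum is 7 at row 1 (s1 leaves); pivot element 1.
Pivot on row 1; the Z-row RHS becomes 5 − (-5)·7 = 40.

40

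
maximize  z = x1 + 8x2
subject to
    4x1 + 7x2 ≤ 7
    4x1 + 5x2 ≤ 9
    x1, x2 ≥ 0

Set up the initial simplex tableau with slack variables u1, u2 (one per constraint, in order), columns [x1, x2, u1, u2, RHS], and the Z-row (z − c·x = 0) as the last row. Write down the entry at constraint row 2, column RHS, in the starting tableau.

The RHS of constraint 2 is b_2 = 9.

9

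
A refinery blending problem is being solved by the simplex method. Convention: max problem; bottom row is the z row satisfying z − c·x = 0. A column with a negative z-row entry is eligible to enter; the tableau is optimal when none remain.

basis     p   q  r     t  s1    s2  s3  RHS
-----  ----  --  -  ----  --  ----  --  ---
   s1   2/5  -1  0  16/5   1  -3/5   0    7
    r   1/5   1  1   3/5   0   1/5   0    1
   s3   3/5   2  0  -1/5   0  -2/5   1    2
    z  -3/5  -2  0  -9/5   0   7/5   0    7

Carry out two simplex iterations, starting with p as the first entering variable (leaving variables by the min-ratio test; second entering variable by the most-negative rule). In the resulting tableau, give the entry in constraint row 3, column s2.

Ratio test on column p — row 1: 7/(2/5) = 35/2; row 2: 1/(1/5) = 5; row 3: 2/(3/5) = 10/3. Minimum is 10/3 at row 3 (s3 leaves); pivot element 3/5.
Divide row 3 by 3/5; eliminate column p from the other rows.
Second iteration: most negative z-row entry is -2 in column t, so t enters.
Ratio test on column t — row 1: (17/3)/(10/3) = 17/10; row 2: (1/3)/(2/3) = 1/2; row 3: entry -1/3 ≤ 0. Minimum is 1/2 at row 2 (r leaves); pivot element 2/3.
Divide row 2 by 2/3; eliminate column t from the other rows.
After both pivots, the entry at constraint row 3, column s2 is -1/2.

-1/2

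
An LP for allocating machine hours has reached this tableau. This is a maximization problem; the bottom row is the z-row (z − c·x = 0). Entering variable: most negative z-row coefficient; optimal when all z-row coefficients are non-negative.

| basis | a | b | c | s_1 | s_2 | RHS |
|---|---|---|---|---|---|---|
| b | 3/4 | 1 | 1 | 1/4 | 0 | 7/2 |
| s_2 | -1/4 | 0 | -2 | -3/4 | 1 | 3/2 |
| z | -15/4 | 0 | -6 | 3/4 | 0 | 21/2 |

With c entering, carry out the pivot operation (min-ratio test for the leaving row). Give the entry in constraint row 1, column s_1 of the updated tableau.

1/4

Ratio test on column c — row 1: (7/2)/1 = 7/2; row 2: entry -2 ≤ 0. Minimum is 7/2 at row 1 (b leaves); pivot element 1.
Divide row 1 by 1; eliminate column c from the other rows.
In the new row 1, the s_1 entry is the old entry divided by the pivot: (1/4)/1 = 1/4.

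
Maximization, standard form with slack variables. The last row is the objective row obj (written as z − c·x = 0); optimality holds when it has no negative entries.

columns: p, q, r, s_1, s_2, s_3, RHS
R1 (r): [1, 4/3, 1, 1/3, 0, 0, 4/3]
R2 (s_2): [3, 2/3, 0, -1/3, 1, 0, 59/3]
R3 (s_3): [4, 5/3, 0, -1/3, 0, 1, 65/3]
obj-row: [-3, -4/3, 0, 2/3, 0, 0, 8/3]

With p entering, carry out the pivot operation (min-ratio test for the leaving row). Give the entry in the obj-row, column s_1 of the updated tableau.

5/3

Ratio test on column p — row 1: (4/3)/1 = 4/3; row 2: (59/3)/3 = 59/9; row 3: (65/3)/4 = 65/12. Minimum is 4/3 at row 1 (r leaves); pivot element 1.
Divide row 1 by 1; eliminate column p from the other rows.
obj-row update in column s_1: 2/3 − (-3)·(1/3) = 5/3.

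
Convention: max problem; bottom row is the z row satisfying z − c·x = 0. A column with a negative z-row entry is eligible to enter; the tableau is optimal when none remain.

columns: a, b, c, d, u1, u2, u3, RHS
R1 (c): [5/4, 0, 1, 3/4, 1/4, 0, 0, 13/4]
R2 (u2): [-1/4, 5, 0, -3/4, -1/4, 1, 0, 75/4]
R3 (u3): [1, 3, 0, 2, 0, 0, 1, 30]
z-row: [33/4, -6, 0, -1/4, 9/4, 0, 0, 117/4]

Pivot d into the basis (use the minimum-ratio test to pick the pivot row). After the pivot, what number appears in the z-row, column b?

Ratio test on column d — row 1: (13/4)/(3/4) = 13/3; row 2: entry -3/4 ≤ 0; row 3: 30/2 = 15. Minimum is 13/3 at row 1 (c leaves); pivot element 3/4.
Divide row 1 by 3/4; eliminate column d from the other rows.
z-row update in column b: -6 − (-1/4)·0 = -6.

-6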